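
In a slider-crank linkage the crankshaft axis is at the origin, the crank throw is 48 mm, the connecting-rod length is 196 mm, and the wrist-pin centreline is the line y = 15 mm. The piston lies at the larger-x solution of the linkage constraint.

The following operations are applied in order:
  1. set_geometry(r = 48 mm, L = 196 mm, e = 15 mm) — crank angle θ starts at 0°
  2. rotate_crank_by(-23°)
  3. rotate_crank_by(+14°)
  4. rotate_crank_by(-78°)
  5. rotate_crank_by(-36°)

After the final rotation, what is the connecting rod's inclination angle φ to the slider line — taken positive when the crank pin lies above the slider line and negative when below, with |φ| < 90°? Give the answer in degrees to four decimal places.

set_geometry: r = 48 mm, L = 196 mm, e = 15 mm; θ ← 0°
rotate_crank_by(-23°): θ ← 0° -23° = -23°
rotate_crank_by(+14°): θ ← -23° +14° = -9°
rotate_crank_by(-78°): θ ← -9° -78° = -87°
rotate_crank_by(-36°): θ ← -87° -36° = -123°
crank pin P = (r cos θ, r sin θ) = (-26.142674, -40.256187)
h = r sin θ − e = -40.256187 − 15 = -55.256187
sin φ = h / L = -55.256187 / 196 = -0.28191932
φ = arcsin(-0.28191932) = -16.374789°

-16.3748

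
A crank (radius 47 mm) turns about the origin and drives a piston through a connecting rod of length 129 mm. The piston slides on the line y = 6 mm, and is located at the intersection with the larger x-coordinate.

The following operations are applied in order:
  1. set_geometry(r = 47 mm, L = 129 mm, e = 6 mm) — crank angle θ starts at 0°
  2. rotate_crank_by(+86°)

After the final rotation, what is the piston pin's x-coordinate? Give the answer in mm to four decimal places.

125.6280

set_geometry: r = 47 mm, L = 129 mm, e = 6 mm; θ ← 0°
rotate_crank_by(+86°): θ ← 0° +86° = 86°
crank pin P = (r cos θ, r sin θ) = (3.278554, 46.885510)
h = r sin θ − e = 46.885510 − 6 = 40.885510
x = r cos θ + √(L² − h²) = 3.278554 + √(16641.0 − 1671.6250) = 3.278554 + 122.349397 = 125.627952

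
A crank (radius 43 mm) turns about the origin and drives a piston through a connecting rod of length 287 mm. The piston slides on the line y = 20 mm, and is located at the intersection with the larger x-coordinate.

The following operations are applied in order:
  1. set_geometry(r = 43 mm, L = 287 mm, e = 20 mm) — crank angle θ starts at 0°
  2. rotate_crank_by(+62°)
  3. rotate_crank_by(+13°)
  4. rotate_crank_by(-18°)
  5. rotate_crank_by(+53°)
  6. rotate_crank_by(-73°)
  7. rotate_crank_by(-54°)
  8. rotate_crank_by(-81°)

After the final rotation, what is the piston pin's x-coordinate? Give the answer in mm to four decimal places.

set_geometry: r = 43 mm, L = 287 mm, e = 20 mm; θ ← 0°
rotate_crank_by(+62°): θ ← 0° +62° = 62°
rotate_crank_by(+13°): θ ← 62° +13° = 75°
rotate_crank_by(-18°): θ ← 75° -18° = 57°
rotate_crank_by(+53°): θ ← 57° +53° = 110°
rotate_crank_by(-73°): θ ← 110° -73° = 37°
rotate_crank_by(-54°): θ ← 37° -54° = -17°
rotate_crank_by(-81°): θ ← -17° -81° = -98°
crank pin P = (r cos θ, r sin θ) = (-5.984443, -42.581527)
h = r sin θ − e = -42.581527 − 20 = -62.581527
x = r cos θ + √(L² − h²) = -5.984443 + √(82369.0 − 3916.4475) = -5.984443 + 280.093828 = 274.109385

274.1094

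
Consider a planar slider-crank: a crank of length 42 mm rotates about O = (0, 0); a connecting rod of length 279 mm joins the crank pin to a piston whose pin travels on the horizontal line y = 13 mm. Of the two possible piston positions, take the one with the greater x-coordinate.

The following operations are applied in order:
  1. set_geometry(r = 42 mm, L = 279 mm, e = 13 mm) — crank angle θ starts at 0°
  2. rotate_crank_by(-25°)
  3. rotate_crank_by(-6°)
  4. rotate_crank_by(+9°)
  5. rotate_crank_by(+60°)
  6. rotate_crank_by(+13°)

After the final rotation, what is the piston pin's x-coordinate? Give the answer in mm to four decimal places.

304.7393

set_geometry: r = 42 mm, L = 279 mm, e = 13 mm; θ ← 0°
rotate_crank_by(-25°): θ ← 0° -25° = -25°
rotate_crank_by(-6°): θ ← -25° -6° = -31°
rotate_crank_by(+9°): θ ← -31° +9° = -22°
rotate_crank_by(+60°): θ ← -22° +60° = 38°
rotate_crank_by(+13°): θ ← 38° +13° = 51°
crank pin P = (r cos θ, r sin θ) = (26.431456, 32.640130)
h = r sin θ − e = 32.640130 − 13 = 19.640130
x = r cos θ + √(L² − h²) = 26.431456 + √(77841.0 − 385.7347) = 26.431456 + 278.307861 = 304.739317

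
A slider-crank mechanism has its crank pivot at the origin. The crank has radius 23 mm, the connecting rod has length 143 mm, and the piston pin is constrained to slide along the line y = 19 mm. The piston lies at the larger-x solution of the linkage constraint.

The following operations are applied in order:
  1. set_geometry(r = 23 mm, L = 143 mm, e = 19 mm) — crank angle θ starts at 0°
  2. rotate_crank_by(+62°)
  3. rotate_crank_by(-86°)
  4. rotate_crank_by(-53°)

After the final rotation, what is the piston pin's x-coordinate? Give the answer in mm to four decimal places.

set_geometry: r = 23 mm, L = 143 mm, e = 19 mm; θ ← 0°
rotate_crank_by(+62°): θ ← 0° +62° = 62°
rotate_crank_by(-86°): θ ← 62° -86° = -24°
rotate_crank_by(-53°): θ ← -24° -53° = -77°
crank pin P = (r cos θ, r sin θ) = (5.173874, -22.410511)
h = r sin θ − e = -22.410511 − 19 = -41.410511
x = r cos θ + √(L² − h²) = 5.173874 + √(20449.0 − 1714.8305) = 5.173874 + 136.872822 = 142.046697

142.0467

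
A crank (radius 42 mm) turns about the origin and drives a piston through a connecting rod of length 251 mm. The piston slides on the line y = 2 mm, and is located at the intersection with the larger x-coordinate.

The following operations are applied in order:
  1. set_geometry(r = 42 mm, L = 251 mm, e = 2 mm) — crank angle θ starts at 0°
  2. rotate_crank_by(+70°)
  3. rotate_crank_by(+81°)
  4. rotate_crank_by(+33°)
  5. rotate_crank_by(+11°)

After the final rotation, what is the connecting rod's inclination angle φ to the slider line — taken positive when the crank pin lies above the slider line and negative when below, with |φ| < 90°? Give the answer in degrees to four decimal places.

-2.9392

set_geometry: r = 42 mm, L = 251 mm, e = 2 mm; θ ← 0°
rotate_crank_by(+70°): θ ← 0° +70° = 70°
rotate_crank_by(+81°): θ ← 70° +81° = 151°
rotate_crank_by(+33°): θ ← 151° +33° = 184°
rotate_crank_by(+11°): θ ← 184° +11° = 195°
crank pin P = (r cos θ, r sin θ) = (-40.568885, -10.870400)
h = r sin θ − e = -10.870400 − 2 = -12.870400
sin φ = h / L = -12.870400 / 251 = -0.05127649
φ = arcsin(-0.05127649) = -2.939216°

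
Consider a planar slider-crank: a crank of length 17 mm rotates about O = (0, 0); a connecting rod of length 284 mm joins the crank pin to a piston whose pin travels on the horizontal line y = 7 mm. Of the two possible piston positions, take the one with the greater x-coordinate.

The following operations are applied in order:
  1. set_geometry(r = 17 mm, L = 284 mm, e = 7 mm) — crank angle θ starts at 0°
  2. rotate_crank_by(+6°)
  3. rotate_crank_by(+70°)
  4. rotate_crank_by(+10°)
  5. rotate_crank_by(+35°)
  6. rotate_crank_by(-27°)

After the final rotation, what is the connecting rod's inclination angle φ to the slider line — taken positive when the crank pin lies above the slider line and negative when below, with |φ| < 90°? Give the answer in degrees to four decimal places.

set_geometry: r = 17 mm, L = 284 mm, e = 7 mm; θ ← 0°
rotate_crank_by(+6°): θ ← 0° +6° = 6°
rotate_crank_by(+70°): θ ← 6° +70° = 76°
rotate_crank_by(+10°): θ ← 76° +10° = 86°
rotate_crank_by(+35°): θ ← 86° +35° = 121°
rotate_crank_by(-27°): θ ← 121° -27° = 94°
crank pin P = (r cos θ, r sin θ) = (-1.185860, 16.958589)
h = r sin θ − e = 16.958589 − 7 = 9.958589
sin φ = h / L = 9.958589 / 284 = 0.03506545
φ = arcsin(0.03506545) = 2.009514°

2.0095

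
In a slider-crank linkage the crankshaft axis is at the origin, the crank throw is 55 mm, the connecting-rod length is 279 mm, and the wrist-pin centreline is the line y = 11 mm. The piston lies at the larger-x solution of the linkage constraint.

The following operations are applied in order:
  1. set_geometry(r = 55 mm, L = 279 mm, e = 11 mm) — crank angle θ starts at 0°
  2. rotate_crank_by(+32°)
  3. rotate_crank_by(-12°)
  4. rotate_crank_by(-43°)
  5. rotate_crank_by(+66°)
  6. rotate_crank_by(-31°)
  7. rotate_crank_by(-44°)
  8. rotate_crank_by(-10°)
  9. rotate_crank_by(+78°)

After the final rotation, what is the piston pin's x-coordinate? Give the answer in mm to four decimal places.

set_geometry: r = 55 mm, L = 279 mm, e = 11 mm; θ ← 0°
rotate_crank_by(+32°): θ ← 0° +32° = 32°
rotate_crank_by(-12°): θ ← 32° -12° = 20°
rotate_crank_by(-43°): θ ← 20° -43° = -23°
rotate_crank_by(+66°): θ ← -23° +66° = 43°
rotate_crank_by(-31°): θ ← 43° -31° = 12°
rotate_crank_by(-44°): θ ← 12° -44° = -32°
rotate_crank_by(-10°): θ ← -32° -10° = -42°
rotate_crank_by(+78°): θ ← -42° +78° = 36°
crank pin P = (r cos θ, r sin θ) = (44.495935, 32.328189)
h = r sin θ − e = 32.328189 − 11 = 21.328189
x = r cos θ + √(L² − h²) = 44.495935 + √(77841.0 − 454.8916) = 44.495935 + 278.183588 = 322.679522

322.6795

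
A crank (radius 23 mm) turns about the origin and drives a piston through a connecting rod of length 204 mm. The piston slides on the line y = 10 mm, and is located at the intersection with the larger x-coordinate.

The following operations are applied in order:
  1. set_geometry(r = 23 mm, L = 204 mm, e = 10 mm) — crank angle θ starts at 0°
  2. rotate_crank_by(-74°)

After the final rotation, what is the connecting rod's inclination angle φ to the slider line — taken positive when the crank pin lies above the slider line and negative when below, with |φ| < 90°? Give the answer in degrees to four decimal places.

-9.0558

set_geometry: r = 23 mm, L = 204 mm, e = 10 mm; θ ← 0°
rotate_crank_by(-74°): θ ← 0° -74° = -74°
crank pin P = (r cos θ, r sin θ) = (6.339659, -22.109019)
h = r sin θ − e = -22.109019 − 10 = -32.109019
sin φ = h / L = -32.109019 / 204 = -0.15739715
φ = arcsin(-0.15739715) = -9.055850°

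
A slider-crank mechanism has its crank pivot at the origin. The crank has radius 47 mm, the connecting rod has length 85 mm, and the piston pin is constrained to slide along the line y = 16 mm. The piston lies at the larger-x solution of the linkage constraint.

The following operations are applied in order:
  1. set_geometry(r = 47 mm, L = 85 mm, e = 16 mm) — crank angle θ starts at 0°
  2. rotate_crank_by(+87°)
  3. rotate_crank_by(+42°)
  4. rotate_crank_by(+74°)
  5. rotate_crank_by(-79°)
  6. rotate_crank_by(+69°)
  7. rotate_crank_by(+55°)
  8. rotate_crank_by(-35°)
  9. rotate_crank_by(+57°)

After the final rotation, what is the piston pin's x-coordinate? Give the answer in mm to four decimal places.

set_geometry: r = 47 mm, L = 85 mm, e = 16 mm; θ ← 0°
rotate_crank_by(+87°): θ ← 0° +87° = 87°
rotate_crank_by(+42°): θ ← 87° +42° = 129°
rotate_crank_by(+74°): θ ← 129° +74° = 203°
rotate_crank_by(-79°): θ ← 203° -79° = 124°
rotate_crank_by(+69°): θ ← 124° +69° = 193°
rotate_crank_by(+55°): θ ← 193° +55° = 248°
rotate_crank_by(-35°): θ ← 248° -35° = 213°
rotate_crank_by(+57°): θ ← 213° +57° = 270°
crank pin P = (r cos θ, r sin θ) = (-0.000000, -47.000000)
h = r sin θ − e = -47.000000 − 16 = -63.000000
x = r cos θ + √(L² − h²) = -0.000000 + √(7225.0 − 3969.0000) = -0.000000 + 57.061370 = 57.061370

57.0614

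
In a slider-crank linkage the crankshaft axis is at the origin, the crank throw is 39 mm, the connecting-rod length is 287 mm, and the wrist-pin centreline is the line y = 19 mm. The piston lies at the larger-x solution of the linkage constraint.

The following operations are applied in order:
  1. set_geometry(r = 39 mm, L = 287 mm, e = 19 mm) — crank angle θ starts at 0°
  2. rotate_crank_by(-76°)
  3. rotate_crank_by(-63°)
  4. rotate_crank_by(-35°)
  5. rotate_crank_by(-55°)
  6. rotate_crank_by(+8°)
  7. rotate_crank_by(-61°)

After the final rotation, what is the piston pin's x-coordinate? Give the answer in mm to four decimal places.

294.4691

set_geometry: r = 39 mm, L = 287 mm, e = 19 mm; θ ← 0°
rotate_crank_by(-76°): θ ← 0° -76° = -76°
rotate_crank_by(-63°): θ ← -76° -63° = -139°
rotate_crank_by(-35°): θ ← -139° -35° = -174°
rotate_crank_by(-55°): θ ← -174° -55° = -229°
rotate_crank_by(+8°): θ ← -229° +8° = -221°
rotate_crank_by(-61°): θ ← -221° -61° = -282°
crank pin P = (r cos θ, r sin θ) = (8.108556, 38.147756)
h = r sin θ − e = 38.147756 − 19 = 19.147756
x = r cos θ + √(L² − h²) = 8.108556 + √(82369.0 − 366.6366) = 8.108556 + 286.360548 = 294.469104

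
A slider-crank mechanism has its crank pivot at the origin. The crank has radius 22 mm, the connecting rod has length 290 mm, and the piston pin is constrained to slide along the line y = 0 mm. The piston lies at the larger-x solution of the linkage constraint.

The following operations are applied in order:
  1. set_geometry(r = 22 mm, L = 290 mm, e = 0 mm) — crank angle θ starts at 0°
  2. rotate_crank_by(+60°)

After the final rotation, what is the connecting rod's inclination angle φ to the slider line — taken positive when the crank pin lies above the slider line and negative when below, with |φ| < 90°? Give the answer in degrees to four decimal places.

3.7670

set_geometry: r = 22 mm, L = 290 mm, e = 0 mm; θ ← 0°
rotate_crank_by(+60°): θ ← 0° +60° = 60°
crank pin P = (r cos θ, r sin θ) = (11.000000, 19.052559)
h = r sin θ − e = 19.052559 − 0 = 19.052559
sin φ = h / L = 19.052559 / 290 = 0.06569848
φ = arcsin(0.06569848) = 3.766959°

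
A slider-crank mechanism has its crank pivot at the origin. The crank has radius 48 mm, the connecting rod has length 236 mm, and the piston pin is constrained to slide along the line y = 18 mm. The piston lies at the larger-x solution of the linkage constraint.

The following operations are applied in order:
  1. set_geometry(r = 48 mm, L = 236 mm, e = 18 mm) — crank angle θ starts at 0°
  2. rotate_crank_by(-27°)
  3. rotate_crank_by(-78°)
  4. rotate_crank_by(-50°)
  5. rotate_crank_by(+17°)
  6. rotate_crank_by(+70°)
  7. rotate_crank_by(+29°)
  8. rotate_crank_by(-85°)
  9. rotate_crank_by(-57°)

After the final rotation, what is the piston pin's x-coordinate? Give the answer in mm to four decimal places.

set_geometry: r = 48 mm, L = 236 mm, e = 18 mm; θ ← 0°
rotate_crank_by(-27°): θ ← 0° -27° = -27°
rotate_crank_by(-78°): θ ← -27° -78° = -105°
rotate_crank_by(-50°): θ ← -105° -50° = -155°
rotate_crank_by(+17°): θ ← -155° +17° = -138°
rotate_crank_by(+70°): θ ← -138° +70° = -68°
rotate_crank_by(+29°): θ ← -68° +29° = -39°
rotate_crank_by(-85°): θ ← -39° -85° = -124°
rotate_crank_by(-57°): θ ← -124° -57° = -181°
crank pin P = (r cos θ, r sin θ) = (-47.992689, 0.837716)
h = r sin θ − e = 0.837716 − 18 = -17.162284
x = r cos θ + √(L² − h²) = -47.992689 + √(55696.0 − 294.5440) = -47.992689 + 235.375139 = 187.382449

187.3824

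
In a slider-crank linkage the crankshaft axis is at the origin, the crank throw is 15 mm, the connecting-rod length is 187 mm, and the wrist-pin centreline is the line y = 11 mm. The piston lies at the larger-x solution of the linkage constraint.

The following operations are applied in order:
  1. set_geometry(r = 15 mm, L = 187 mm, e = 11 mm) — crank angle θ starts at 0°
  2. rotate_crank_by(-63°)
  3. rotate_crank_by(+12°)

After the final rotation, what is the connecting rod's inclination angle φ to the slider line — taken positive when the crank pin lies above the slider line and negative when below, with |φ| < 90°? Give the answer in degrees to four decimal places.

-6.9591

set_geometry: r = 15 mm, L = 187 mm, e = 11 mm; θ ← 0°
rotate_crank_by(-63°): θ ← 0° -63° = -63°
rotate_crank_by(+12°): θ ← -63° +12° = -51°
crank pin P = (r cos θ, r sin θ) = (9.439806, -11.657189)
h = r sin θ − e = -11.657189 − 11 = -22.657189
sin φ = h / L = -22.657189 / 187 = -0.12116144
φ = arcsin(-0.12116144) = -6.959137°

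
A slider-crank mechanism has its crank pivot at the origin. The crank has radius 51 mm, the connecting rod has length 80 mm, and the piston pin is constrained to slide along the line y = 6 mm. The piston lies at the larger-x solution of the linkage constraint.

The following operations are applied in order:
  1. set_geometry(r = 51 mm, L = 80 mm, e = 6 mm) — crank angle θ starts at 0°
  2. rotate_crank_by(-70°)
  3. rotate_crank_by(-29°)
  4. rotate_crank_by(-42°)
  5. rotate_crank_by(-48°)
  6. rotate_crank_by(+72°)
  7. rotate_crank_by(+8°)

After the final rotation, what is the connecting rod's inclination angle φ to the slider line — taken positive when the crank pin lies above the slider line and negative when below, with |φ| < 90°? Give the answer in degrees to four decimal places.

-42.6695

set_geometry: r = 51 mm, L = 80 mm, e = 6 mm; θ ← 0°
rotate_crank_by(-70°): θ ← 0° -70° = -70°
rotate_crank_by(-29°): θ ← -70° -29° = -99°
rotate_crank_by(-42°): θ ← -99° -42° = -141°
rotate_crank_by(-48°): θ ← -141° -48° = -189°
rotate_crank_by(+72°): θ ← -189° +72° = -117°
rotate_crank_by(+8°): θ ← -117° +8° = -109°
crank pin P = (r cos θ, r sin θ) = (-16.603976, -48.221447)
h = r sin θ − e = -48.221447 − 6 = -54.221447
sin φ = h / L = -54.221447 / 80 = -0.67776809
φ = arcsin(-0.67776809) = -42.669479°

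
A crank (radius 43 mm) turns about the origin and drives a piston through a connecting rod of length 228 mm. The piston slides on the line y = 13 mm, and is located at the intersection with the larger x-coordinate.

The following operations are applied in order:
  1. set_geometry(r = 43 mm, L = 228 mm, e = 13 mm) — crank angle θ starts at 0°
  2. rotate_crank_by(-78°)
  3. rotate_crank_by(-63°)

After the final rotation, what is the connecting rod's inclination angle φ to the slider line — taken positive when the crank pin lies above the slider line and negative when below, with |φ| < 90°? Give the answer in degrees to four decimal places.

set_geometry: r = 43 mm, L = 228 mm, e = 13 mm; θ ← 0°
rotate_crank_by(-78°): θ ← 0° -78° = -78°
rotate_crank_by(-63°): θ ← -78° -63° = -141°
crank pin P = (r cos θ, r sin θ) = (-33.417276, -27.060777)
h = r sin θ − e = -27.060777 − 13 = -40.060777
sin φ = h / L = -40.060777 / 228 = -0.17570516
φ = arcsin(-0.17570516) = -10.119697°

-10.1197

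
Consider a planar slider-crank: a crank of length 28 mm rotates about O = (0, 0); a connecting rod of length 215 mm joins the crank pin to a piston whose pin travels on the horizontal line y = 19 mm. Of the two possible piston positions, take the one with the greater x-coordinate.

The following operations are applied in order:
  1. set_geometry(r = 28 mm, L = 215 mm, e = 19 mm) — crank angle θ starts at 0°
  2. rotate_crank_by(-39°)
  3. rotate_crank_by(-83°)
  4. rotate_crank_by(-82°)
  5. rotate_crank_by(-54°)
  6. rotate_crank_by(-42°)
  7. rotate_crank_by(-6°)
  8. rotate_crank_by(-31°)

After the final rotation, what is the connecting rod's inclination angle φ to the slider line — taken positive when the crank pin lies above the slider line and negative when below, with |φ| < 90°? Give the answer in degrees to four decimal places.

set_geometry: r = 28 mm, L = 215 mm, e = 19 mm; θ ← 0°
rotate_crank_by(-39°): θ ← 0° -39° = -39°
rotate_crank_by(-83°): θ ← -39° -83° = -122°
rotate_crank_by(-82°): θ ← -122° -82° = -204°
rotate_crank_by(-54°): θ ← -204° -54° = -258°
rotate_crank_by(-42°): θ ← -258° -42° = -300°
rotate_crank_by(-6°): θ ← -300° -6° = -306°
rotate_crank_by(-31°): θ ← -306° -31° = -337°
crank pin P = (r cos θ, r sin θ) = (25.774136, 10.940472)
h = r sin θ − e = 10.940472 − 19 = -8.059528
sin φ = h / L = -8.059528 / 215 = -0.03748618
φ = arcsin(-0.03748618) = -2.148303°

-2.1483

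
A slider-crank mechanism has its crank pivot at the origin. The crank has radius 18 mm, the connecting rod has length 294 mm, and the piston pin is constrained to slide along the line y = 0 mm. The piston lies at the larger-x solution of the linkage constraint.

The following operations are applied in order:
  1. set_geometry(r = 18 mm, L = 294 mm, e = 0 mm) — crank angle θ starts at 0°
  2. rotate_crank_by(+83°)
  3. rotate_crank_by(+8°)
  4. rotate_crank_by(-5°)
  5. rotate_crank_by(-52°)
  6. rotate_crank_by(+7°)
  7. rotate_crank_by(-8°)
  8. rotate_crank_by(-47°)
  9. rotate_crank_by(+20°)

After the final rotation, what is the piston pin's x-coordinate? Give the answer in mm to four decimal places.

set_geometry: r = 18 mm, L = 294 mm, e = 0 mm; θ ← 0°
rotate_crank_by(+83°): θ ← 0° +83° = 83°
rotate_crank_by(+8°): θ ← 83° +8° = 91°
rotate_crank_by(-5°): θ ← 91° -5° = 86°
rotate_crank_by(-52°): θ ← 86° -52° = 34°
rotate_crank_by(+7°): θ ← 34° +7° = 41°
rotate_crank_by(-8°): θ ← 41° -8° = 33°
rotate_crank_by(-47°): θ ← 33° -47° = -14°
rotate_crank_by(+20°): θ ← -14° +20° = 6°
crank pin P = (r cos θ, r sin θ) = (17.901394, 1.881512)
h = r sin θ − e = 1.881512 − 0 = 1.881512
x = r cos θ + √(L² − h²) = 17.901394 + √(86436.0 − 3.5401) = 17.901394 + 293.993979 = 311.895373

311.8954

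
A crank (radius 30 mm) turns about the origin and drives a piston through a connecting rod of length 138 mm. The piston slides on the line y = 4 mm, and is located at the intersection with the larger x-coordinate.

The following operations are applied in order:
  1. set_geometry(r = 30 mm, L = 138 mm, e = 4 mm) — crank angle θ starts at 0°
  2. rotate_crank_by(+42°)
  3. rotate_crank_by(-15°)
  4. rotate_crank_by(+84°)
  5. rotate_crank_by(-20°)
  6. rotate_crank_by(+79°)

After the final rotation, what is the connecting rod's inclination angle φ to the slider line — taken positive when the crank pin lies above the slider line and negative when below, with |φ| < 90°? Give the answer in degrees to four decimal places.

0.5022

set_geometry: r = 30 mm, L = 138 mm, e = 4 mm; θ ← 0°
rotate_crank_by(+42°): θ ← 0° +42° = 42°
rotate_crank_by(-15°): θ ← 42° -15° = 27°
rotate_crank_by(+84°): θ ← 27° +84° = 111°
rotate_crank_by(-20°): θ ← 111° -20° = 91°
rotate_crank_by(+79°): θ ← 91° +79° = 170°
crank pin P = (r cos θ, r sin θ) = (-29.544233, 5.209445)
h = r sin θ − e = 5.209445 − 4 = 1.209445
sin φ = h / L = 1.209445 / 138 = 0.00876410
φ = arcsin(0.00876410) = 0.502152°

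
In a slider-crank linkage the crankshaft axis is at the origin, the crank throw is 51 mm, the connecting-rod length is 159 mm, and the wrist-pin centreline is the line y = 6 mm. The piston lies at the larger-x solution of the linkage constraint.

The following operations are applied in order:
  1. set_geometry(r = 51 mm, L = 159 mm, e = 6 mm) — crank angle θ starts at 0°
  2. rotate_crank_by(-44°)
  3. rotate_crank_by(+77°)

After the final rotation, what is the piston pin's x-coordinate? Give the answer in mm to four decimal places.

set_geometry: r = 51 mm, L = 159 mm, e = 6 mm; θ ← 0°
rotate_crank_by(-44°): θ ← 0° -44° = -44°
rotate_crank_by(+77°): θ ← -44° +77° = 33°
crank pin P = (r cos θ, r sin θ) = (42.772199, 27.776591)
h = r sin θ − e = 27.776591 − 6 = 21.776591
x = r cos θ + √(L² − h²) = 42.772199 + √(25281.0 − 474.2199) = 42.772199 + 157.501683 = 200.273882

200.2739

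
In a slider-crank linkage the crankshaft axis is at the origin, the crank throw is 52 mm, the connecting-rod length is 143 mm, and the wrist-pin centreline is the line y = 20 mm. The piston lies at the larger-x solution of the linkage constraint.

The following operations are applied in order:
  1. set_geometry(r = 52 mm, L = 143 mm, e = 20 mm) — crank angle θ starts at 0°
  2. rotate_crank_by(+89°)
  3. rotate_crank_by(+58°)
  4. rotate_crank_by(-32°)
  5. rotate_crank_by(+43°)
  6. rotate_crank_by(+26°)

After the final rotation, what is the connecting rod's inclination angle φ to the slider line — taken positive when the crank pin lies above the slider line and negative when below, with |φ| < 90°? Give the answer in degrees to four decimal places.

-9.5104

set_geometry: r = 52 mm, L = 143 mm, e = 20 mm; θ ← 0°
rotate_crank_by(+89°): θ ← 0° +89° = 89°
rotate_crank_by(+58°): θ ← 89° +58° = 147°
rotate_crank_by(-32°): θ ← 147° -32° = 115°
rotate_crank_by(+43°): θ ← 115° +43° = 158°
rotate_crank_by(+26°): θ ← 158° +26° = 184°
crank pin P = (r cos θ, r sin θ) = (-51.873331, -3.627337)
h = r sin θ − e = -3.627337 − 20 = -23.627337
sin φ = h / L = -23.627337 / 143 = -0.16522613
φ = arcsin(-0.16522613) = -9.510371°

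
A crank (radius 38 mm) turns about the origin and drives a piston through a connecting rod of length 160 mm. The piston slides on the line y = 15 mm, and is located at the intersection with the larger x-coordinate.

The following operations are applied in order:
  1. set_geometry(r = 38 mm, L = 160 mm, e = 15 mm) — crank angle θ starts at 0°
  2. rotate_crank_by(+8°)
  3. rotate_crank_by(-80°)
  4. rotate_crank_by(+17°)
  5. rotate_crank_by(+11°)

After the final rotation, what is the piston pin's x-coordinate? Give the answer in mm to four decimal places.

set_geometry: r = 38 mm, L = 160 mm, e = 15 mm; θ ← 0°
rotate_crank_by(+8°): θ ← 0° +8° = 8°
rotate_crank_by(-80°): θ ← 8° -80° = -72°
rotate_crank_by(+17°): θ ← -72° +17° = -55°
rotate_crank_by(+11°): θ ← -55° +11° = -44°
crank pin P = (r cos θ, r sin θ) = (27.334912, -26.397018)
h = r sin θ − e = -26.397018 − 15 = -41.397018
x = r cos θ + √(L² − h²) = 27.334912 + √(25600.0 − 1713.7131) = 27.334912 + 154.551891 = 181.886803

181.8868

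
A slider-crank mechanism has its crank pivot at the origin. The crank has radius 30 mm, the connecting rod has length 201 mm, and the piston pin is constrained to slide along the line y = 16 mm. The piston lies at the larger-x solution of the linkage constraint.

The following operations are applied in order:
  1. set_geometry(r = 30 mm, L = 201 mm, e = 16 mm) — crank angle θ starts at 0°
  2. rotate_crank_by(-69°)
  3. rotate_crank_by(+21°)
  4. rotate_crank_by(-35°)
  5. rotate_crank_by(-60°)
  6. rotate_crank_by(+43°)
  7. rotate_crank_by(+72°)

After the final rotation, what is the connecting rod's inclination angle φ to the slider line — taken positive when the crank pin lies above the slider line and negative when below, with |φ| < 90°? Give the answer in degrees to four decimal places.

-8.6079

set_geometry: r = 30 mm, L = 201 mm, e = 16 mm; θ ← 0°
rotate_crank_by(-69°): θ ← 0° -69° = -69°
rotate_crank_by(+21°): θ ← -69° +21° = -48°
rotate_crank_by(-35°): θ ← -48° -35° = -83°
rotate_crank_by(-60°): θ ← -83° -60° = -143°
rotate_crank_by(+43°): θ ← -143° +43° = -100°
rotate_crank_by(+72°): θ ← -100° +72° = -28°
crank pin P = (r cos θ, r sin θ) = (26.488428, -14.084147)
h = r sin θ − e = -14.084147 − 16 = -30.084147
sin φ = h / L = -30.084147 / 201 = -0.14967237
φ = arcsin(-0.14967237) = -8.607941°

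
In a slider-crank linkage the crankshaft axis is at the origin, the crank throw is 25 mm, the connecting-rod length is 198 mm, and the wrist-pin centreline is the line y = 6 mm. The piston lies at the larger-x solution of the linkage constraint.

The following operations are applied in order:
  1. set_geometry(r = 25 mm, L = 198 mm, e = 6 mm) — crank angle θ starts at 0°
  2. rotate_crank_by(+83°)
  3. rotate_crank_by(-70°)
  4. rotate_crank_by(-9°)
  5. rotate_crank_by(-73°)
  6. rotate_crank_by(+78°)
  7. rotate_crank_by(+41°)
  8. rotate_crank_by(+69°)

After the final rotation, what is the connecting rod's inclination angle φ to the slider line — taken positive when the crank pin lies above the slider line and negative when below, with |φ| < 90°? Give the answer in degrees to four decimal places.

set_geometry: r = 25 mm, L = 198 mm, e = 6 mm; θ ← 0°
rotate_crank_by(+83°): θ ← 0° +83° = 83°
rotate_crank_by(-70°): θ ← 83° -70° = 13°
rotate_crank_by(-9°): θ ← 13° -9° = 4°
rotate_crank_by(-73°): θ ← 4° -73° = -69°
rotate_crank_by(+78°): θ ← -69° +78° = 9°
rotate_crank_by(+41°): θ ← 9° +41° = 50°
rotate_crank_by(+69°): θ ← 50° +69° = 119°
crank pin P = (r cos θ, r sin θ) = (-12.120241, 21.865493)
h = r sin θ − e = 21.865493 − 6 = 15.865493
sin φ = h / L = 15.865493 / 198 = 0.08012875
φ = arcsin(0.08012875) = 4.595966°

4.5960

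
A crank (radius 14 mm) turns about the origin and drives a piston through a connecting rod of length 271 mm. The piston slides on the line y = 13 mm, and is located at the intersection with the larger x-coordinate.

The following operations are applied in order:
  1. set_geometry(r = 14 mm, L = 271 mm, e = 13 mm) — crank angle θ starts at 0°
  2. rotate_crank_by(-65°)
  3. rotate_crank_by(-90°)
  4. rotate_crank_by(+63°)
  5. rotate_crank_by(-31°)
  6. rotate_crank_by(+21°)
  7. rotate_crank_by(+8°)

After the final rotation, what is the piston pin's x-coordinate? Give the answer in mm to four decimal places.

set_geometry: r = 14 mm, L = 271 mm, e = 13 mm; θ ← 0°
rotate_crank_by(-65°): θ ← 0° -65° = -65°
rotate_crank_by(-90°): θ ← -65° -90° = -155°
rotate_crank_by(+63°): θ ← -155° +63° = -92°
rotate_crank_by(-31°): θ ← -92° -31° = -123°
rotate_crank_by(+21°): θ ← -123° +21° = -102°
rotate_crank_by(+8°): θ ← -102° +8° = -94°
crank pin P = (r cos θ, r sin θ) = (-0.976591, -13.965897)
h = r sin θ − e = -13.965897 − 13 = -26.965897
x = r cos θ + √(L² − h²) = -0.976591 + √(73441.0 − 727.1596) = -0.976591 + 269.655040 = 268.678449

268.6784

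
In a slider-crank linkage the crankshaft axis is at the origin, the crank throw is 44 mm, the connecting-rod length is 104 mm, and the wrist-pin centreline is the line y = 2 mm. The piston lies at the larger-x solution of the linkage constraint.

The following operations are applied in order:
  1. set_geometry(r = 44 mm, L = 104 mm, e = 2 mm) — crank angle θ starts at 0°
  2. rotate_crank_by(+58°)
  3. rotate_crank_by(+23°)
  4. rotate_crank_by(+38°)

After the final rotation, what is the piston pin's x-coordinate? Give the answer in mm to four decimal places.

76.0592

set_geometry: r = 44 mm, L = 104 mm, e = 2 mm; θ ← 0°
rotate_crank_by(+58°): θ ← 0° +58° = 58°
rotate_crank_by(+23°): θ ← 58° +23° = 81°
rotate_crank_by(+38°): θ ← 81° +38° = 119°
crank pin P = (r cos θ, r sin θ) = (-21.331623, 38.483267)
h = r sin θ − e = 38.483267 − 2 = 36.483267
x = r cos θ + √(L² − h²) = -21.331623 + √(10816.0 − 1331.0288) = -21.331623 + 97.390817 = 76.059194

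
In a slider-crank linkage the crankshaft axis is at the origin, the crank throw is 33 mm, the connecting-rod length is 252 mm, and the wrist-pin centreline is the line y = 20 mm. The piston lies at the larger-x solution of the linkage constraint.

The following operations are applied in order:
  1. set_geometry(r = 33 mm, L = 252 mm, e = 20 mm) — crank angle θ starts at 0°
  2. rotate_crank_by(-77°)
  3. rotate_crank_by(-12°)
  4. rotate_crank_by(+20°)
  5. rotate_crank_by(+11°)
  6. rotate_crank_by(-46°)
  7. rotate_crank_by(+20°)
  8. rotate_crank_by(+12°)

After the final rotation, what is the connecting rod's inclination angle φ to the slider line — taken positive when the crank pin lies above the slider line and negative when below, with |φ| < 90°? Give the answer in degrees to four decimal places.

set_geometry: r = 33 mm, L = 252 mm, e = 20 mm; θ ← 0°
rotate_crank_by(-77°): θ ← 0° -77° = -77°
rotate_crank_by(-12°): θ ← -77° -12° = -89°
rotate_crank_by(+20°): θ ← -89° +20° = -69°
rotate_crank_by(+11°): θ ← -69° +11° = -58°
rotate_crank_by(-46°): θ ← -58° -46° = -104°
rotate_crank_by(+20°): θ ← -104° +20° = -84°
rotate_crank_by(+12°): θ ← -84° +12° = -72°
crank pin P = (r cos θ, r sin θ) = (10.197561, -31.384865)
h = r sin θ − e = -31.384865 − 20 = -51.384865
sin φ = h / L = -51.384865 / 252 = -0.20390819
φ = arcsin(-0.20390819) = -11.765593°

-11.7656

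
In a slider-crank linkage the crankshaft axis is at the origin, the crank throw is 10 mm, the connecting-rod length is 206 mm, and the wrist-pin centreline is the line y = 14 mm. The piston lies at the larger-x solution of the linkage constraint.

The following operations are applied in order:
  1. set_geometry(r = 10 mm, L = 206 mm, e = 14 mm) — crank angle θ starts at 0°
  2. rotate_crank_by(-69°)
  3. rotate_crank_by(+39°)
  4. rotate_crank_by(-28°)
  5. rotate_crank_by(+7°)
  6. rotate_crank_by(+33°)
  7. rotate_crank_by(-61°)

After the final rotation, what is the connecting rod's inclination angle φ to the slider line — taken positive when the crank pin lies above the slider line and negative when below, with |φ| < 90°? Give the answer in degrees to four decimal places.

set_geometry: r = 10 mm, L = 206 mm, e = 14 mm; θ ← 0°
rotate_crank_by(-69°): θ ← 0° -69° = -69°
rotate_crank_by(+39°): θ ← -69° +39° = -30°
rotate_crank_by(-28°): θ ← -30° -28° = -58°
rotate_crank_by(+7°): θ ← -58° +7° = -51°
rotate_crank_by(+33°): θ ← -51° +33° = -18°
rotate_crank_by(-61°): θ ← -18° -61° = -79°
crank pin P = (r cos θ, r sin θ) = (1.908090, -9.816272)
h = r sin θ − e = -9.816272 − 14 = -23.816272
sin φ = h / L = -23.816272 / 206 = -0.11561297
φ = arcsin(-0.11561297) = -6.638981°

-6.6390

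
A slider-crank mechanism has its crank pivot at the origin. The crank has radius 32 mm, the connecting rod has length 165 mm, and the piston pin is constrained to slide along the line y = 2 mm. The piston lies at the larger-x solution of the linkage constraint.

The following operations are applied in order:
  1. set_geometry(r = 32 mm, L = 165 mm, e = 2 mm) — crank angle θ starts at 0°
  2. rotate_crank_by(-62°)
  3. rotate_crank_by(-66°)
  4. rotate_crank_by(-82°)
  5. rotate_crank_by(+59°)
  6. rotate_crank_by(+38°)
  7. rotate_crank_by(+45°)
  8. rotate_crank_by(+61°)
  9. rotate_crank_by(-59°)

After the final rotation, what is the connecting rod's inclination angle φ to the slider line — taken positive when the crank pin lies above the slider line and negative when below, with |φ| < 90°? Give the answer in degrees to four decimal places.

-10.9116

set_geometry: r = 32 mm, L = 165 mm, e = 2 mm; θ ← 0°
rotate_crank_by(-62°): θ ← 0° -62° = -62°
rotate_crank_by(-66°): θ ← -62° -66° = -128°
rotate_crank_by(-82°): θ ← -128° -82° = -210°
rotate_crank_by(+59°): θ ← -210° +59° = -151°
rotate_crank_by(+38°): θ ← -151° +38° = -113°
rotate_crank_by(+45°): θ ← -113° +45° = -68°
rotate_crank_by(+61°): θ ← -68° +61° = -7°
rotate_crank_by(-59°): θ ← -7° -59° = -66°
crank pin P = (r cos θ, r sin θ) = (13.015573, -29.233455)
h = r sin θ − e = -29.233455 − 2 = -31.233455
sin φ = h / L = -31.233455 / 165 = -0.18929366
φ = arcsin(-0.18929366) = -10.911566°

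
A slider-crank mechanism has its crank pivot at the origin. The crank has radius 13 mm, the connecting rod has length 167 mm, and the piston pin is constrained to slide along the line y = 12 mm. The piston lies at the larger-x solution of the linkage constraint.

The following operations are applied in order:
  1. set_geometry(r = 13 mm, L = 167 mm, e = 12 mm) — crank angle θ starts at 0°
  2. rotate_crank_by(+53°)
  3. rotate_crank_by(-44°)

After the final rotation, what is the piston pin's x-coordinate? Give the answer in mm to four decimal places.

set_geometry: r = 13 mm, L = 167 mm, e = 12 mm; θ ← 0°
rotate_crank_by(+53°): θ ← 0° +53° = 53°
rotate_crank_by(-44°): θ ← 53° -44° = 9°
crank pin P = (r cos θ, r sin θ) = (12.839948, 2.033648)
h = r sin θ − e = 2.033648 − 12 = -9.966352
x = r cos θ + √(L² − h²) = 12.839948 + √(27889.0 − 99.3282) = 12.839948 + 166.702345 = 179.542293

179.5423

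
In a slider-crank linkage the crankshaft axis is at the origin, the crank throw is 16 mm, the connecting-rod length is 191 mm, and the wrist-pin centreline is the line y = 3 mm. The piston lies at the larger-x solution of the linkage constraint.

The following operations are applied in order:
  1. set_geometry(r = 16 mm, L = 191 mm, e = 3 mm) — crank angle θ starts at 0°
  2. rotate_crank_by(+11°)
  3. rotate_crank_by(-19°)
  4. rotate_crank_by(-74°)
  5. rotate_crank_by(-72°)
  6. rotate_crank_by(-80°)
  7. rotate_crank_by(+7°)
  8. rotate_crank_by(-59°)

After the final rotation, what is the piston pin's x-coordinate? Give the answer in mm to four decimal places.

195.0085

set_geometry: r = 16 mm, L = 191 mm, e = 3 mm; θ ← 0°
rotate_crank_by(+11°): θ ← 0° +11° = 11°
rotate_crank_by(-19°): θ ← 11° -19° = -8°
rotate_crank_by(-74°): θ ← -8° -74° = -82°
rotate_crank_by(-72°): θ ← -82° -72° = -154°
rotate_crank_by(-80°): θ ← -154° -80° = -234°
rotate_crank_by(+7°): θ ← -234° +7° = -227°
rotate_crank_by(-59°): θ ← -227° -59° = -286°
crank pin P = (r cos θ, r sin θ) = (4.410198, 15.380187)
h = r sin θ − e = 15.380187 − 3 = 12.380187
x = r cos θ + √(L² − h²) = 4.410198 + √(36481.0 − 153.2690) = 4.410198 + 190.598350 = 195.008548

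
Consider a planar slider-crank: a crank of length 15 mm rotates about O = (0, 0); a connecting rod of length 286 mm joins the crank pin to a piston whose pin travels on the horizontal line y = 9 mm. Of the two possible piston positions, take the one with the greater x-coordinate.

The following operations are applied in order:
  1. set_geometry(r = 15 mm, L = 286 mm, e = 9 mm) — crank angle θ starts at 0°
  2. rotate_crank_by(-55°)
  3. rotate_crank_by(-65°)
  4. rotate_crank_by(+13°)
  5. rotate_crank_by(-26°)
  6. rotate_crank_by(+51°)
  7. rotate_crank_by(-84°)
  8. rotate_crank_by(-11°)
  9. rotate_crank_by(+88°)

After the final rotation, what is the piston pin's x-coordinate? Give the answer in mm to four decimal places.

set_geometry: r = 15 mm, L = 286 mm, e = 9 mm; θ ← 0°
rotate_crank_by(-55°): θ ← 0° -55° = -55°
rotate_crank_by(-65°): θ ← -55° -65° = -120°
rotate_crank_by(+13°): θ ← -120° +13° = -107°
rotate_crank_by(-26°): θ ← -107° -26° = -133°
rotate_crank_by(+51°): θ ← -133° +51° = -82°
rotate_crank_by(-84°): θ ← -82° -84° = -166°
rotate_crank_by(-11°): θ ← -166° -11° = -177°
rotate_crank_by(+88°): θ ← -177° +88° = -89°
crank pin P = (r cos θ, r sin θ) = (0.261786, -14.997715)
h = r sin θ − e = -14.997715 − 9 = -23.997715
x = r cos θ + √(L² − h²) = 0.261786 + √(81796.0 − 575.8903) = 0.261786 + 284.991420 = 285.253206

285.2532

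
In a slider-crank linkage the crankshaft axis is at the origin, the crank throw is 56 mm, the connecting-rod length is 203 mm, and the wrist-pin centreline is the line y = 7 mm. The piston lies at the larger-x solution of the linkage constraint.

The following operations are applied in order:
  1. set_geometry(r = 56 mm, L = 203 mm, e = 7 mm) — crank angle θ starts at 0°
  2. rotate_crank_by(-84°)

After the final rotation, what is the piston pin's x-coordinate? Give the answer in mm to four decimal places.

198.9302

set_geometry: r = 56 mm, L = 203 mm, e = 7 mm; θ ← 0°
rotate_crank_by(-84°): θ ← 0° -84° = -84°
crank pin P = (r cos θ, r sin θ) = (5.853594, -55.693226)
h = r sin θ − e = -55.693226 − 7 = -62.693226
x = r cos θ + √(L² − h²) = 5.853594 + √(41209.0 − 3930.4406) = 5.853594 + 193.076564 = 198.930158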